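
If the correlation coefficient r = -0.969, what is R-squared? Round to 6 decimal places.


R^2 = r^2 = (-0.969)^2 = 0.938961

0.938961


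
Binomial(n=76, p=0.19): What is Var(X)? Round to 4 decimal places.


Var = n*p*(1-p) = 76 * 0.19 * 0.81 = 11.6964

11.6964


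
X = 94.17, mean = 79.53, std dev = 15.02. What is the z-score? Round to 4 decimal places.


z = (X - mu) / sigma
X - mu = 94.17 - 79.53 = 14.64
z = 14.64 / 15.02 = 732/751 ≈ 0.974700

0.9747


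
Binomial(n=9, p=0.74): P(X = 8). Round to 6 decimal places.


P = C(n,k) * p^k * (1-p)^(n-k)
C(9,8) = 9
p^k = 0.74^8 ≈ 0.08991947
(1-p)^(n-k) = 0.26^1 = 0.26
P = 9 * 0.08991947 * 0.26 ≈ 0.210412

0.210412


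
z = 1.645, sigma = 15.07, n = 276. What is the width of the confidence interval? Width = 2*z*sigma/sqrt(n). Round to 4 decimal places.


width = 2*z*sigma/sqrt(n)
2*z*sigma = 2 * 1.645 * 15.07 = 49.5803
sqrt(276) ≈ 16.613248
width = 49.5803 / 16.613248 ≈ 2.984383

2.9844


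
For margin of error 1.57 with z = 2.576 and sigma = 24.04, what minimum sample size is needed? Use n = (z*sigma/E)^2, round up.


z*sigma/E = 2.576 * 24.04 / 1.57 ≈ 39.443975
(z*sigma/E)^2 ≈ 1555.827126
round up: n = 1556

1556


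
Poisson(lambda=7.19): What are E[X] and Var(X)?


E[X] = Var(X) = lambda = 7.19

7.19, 7.19


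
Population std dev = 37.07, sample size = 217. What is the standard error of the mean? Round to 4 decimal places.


SE = sigma / sqrt(n)
sqrt(217) ≈ 14.730920
SE = 37.07 / 14.730920 ≈ 2.516476

2.5165


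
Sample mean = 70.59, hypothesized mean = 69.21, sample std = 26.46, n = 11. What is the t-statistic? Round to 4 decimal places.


t = (xbar - mu0) / (s/sqrt(n))
xbar - mu0 = 70.59 - 69.21 = 1.38
sqrt(11) ≈ 3.31662479
s/sqrt(n) = 26.46 / 3.31662479 ≈ 7.97799018
t = 1.38 / 7.97799018 ≈ 0.172976

0.1730


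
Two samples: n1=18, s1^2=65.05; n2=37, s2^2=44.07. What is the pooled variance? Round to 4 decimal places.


sp^2 = ((n1-1)*s1^2 + (n2-1)*s2^2)/(n1+n2-2)
(n1-1)*s1^2 = 17 * 65.05 = 1105.85
(n2-1)*s2^2 = 36 * 44.07 = 1586.52
numerator = 1105.85 + 1586.52 = 2692.37
n1+n2-2 = 53
sp^2 = 2692.37 / 53 = 269237/5300 ≈ 50.799434

50.7994


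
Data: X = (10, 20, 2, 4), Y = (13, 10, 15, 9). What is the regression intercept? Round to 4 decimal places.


a = ybar - b*xbar, where b = sum((xi-xbar)(yi-ybar)) / sum((xi-xbar)^2)
n = 4, xbar = 36/4 = 9, ybar = 47/4 = 11.75
Sxy = sum((xi-xbar)(yi-ybar)) = -27
Sxx = sum((xi-xbar)^2) = 196
b = Sxy / Sxx = -27/196 ≈ -0.137755
a = 11.75 - (-0.137755) * 9 = 1273/98 ≈ 12.989796

12.9898


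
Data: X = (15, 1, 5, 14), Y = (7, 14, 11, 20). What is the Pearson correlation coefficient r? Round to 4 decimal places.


r = sum((xi-xbar)(yi-ybar)) / sqrt(sum((xi-xbar)^2) * sum((yi-ybar)^2))
n = 4, xbar = 35/4 = 8.75, ybar = 52/4 = 13
Sxy = sum((xi-xbar)(yi-ybar)) = -1
Sxx = sum((xi-xbar)^2) = 140.75
Syy = sum((yi-ybar)^2) = 90
sqrt(Sxx*Syy) ≈ 112.549989
r = Sxy / sqrt(Sxx*Syy) = -1 / 112.549989 ≈ -0.008885

-0.0089


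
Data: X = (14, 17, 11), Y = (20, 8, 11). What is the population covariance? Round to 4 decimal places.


Cov = (1/n)*sum((xi-xbar)(yi-ybar))
n = 3, xbar = 42/3 = 14, ybar = 39/3 = 13
sum((xi-xbar)(yi-ybar)) = -9
Cov = -9 / 3 = -3

-3.0000


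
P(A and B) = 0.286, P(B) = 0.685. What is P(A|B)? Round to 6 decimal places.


P(A|B) = P(A and B) / P(B) = 0.286 / 0.685 = 286/685 ≈ 0.41751825

0.417518


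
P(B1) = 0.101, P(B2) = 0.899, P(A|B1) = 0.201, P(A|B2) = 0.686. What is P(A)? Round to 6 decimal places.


P(A) = P(A|B1)*P(B1) + P(A|B2)*P(B2)
P(A|B1)*P(B1) = 0.201 * 0.101 = 0.020301
P(A|B2)*P(B2) = 0.686 * 0.899 = 0.616714
P(A) = 0.020301 + 0.616714 = 0.637015

0.637015


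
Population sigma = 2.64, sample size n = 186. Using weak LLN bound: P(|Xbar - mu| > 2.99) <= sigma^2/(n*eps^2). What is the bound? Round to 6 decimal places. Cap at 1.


bound = min(1, sigma^2/(n*eps^2))
sigma^2 = 2.64^2 = 6.9696
n*eps^2 = 186 * 2.99^2 = 186 * 8.9401 = 1662.8586
sigma^2/(n*eps^2) = 6.9696 / 1662.8586 ≈ 0.00419134

0.004191


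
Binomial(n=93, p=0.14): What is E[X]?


E[X] = n*p = 93 * 0.14 = 13.02

13.02


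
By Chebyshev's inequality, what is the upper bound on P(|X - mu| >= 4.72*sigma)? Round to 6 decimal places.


P <= 1/k^2
k^2 = 4.72^2 = 22.2784
1/k^2 = 1 / 22.2784 ≈ 0.04488653

0.044887


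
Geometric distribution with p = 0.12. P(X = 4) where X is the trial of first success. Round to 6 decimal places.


P = (1-p)^(k-1) * p
(1-p)^(k-1) = 0.88^3 = 0.681472
P = 0.681472 * 0.12 = 0.08177664

0.081777


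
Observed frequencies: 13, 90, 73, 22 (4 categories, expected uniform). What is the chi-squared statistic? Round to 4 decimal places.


chi2 = sum((O-E)^2/E), E = total/4
total = 198, E = 198/4 = 49.5
(13 - 49.5)^2 / 49.5 = 1332.25 / 49.5 = 5329/198 ≈ 26.914141
(90 - 49.5)^2 / 49.5 = 1640.25 / 49.5 = 729/22 ≈ 33.136364
(73 - 49.5)^2 / 49.5 = 552.25 / 49.5 = 2209/198 ≈ 11.156566
(22 - 49.5)^2 / 49.5 = 756.25 / 49.5 = 275/18 ≈ 15.277778
chi2 = 2854/33 ≈ 86.484848

86.4848


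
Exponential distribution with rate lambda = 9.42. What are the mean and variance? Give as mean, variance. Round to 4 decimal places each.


mean = 1/lam, var = 1/lam^2
mean = 1 / 9.42 = 50/471 ≈ 0.106157
lam^2 = 9.42^2 = 88.7364
var = 1 / 88.7364 ≈ 0.011269

0.1062, 0.0113


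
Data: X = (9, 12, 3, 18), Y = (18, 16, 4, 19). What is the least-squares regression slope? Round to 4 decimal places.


b = sum((xi-xbar)(yi-ybar)) / sum((xi-xbar)^2)
n = 4, xbar = 42/4 = 10.5, ybar = 57/4 = 14.25
Sxy = sum((xi-xbar)(yi-ybar)) = 109.5
Sxx = sum((xi-xbar)^2) = 117
b = Sxy / Sxx = 73/78 ≈ 0.935897

0.9359


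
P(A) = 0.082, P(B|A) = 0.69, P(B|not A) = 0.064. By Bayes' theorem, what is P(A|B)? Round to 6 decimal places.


P(A|B) = P(B|A)*P(A) / P(B), P(B) = P(B|A)*P(A) + P(B|not A)*P(not A)
P(B|A)*P(A) = 0.69 * 0.082 = 0.05658
P(B|not A)*P(not A) = 0.064 * 0.918 = 0.058752
P(B) = 0.05658 + 0.058752 = 0.115332
P(A|B) = 0.05658 / 0.115332 = 4715/9611 ≈ 0.49058371

0.490584


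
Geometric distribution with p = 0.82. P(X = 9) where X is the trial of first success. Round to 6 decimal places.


P = (1-p)^(k-1) * p
(1-p)^(k-1) = 0.18^8 ≈ 0.000001101996
P = 0.000001101996 * 0.82 ≈ 0.0000009036368

0.000001


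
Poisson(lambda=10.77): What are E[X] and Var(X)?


E[X] = Var(X) = lambda = 10.77

10.77, 10.77


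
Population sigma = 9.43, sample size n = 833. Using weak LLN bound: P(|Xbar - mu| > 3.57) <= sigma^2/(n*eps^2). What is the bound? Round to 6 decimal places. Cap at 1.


bound = min(1, sigma^2/(n*eps^2))
sigma^2 = 9.43^2 = 88.9249
n*eps^2 = 833 * 3.57^2 = 833 * 12.7449 = 10616.5017
sigma^2/(n*eps^2) = 88.9249 / 10616.5017 ≈ 0.00837610

0.008376


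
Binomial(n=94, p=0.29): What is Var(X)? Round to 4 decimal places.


Var = n*p*(1-p) = 94 * 0.29 * 0.71 = 19.3546

19.3546


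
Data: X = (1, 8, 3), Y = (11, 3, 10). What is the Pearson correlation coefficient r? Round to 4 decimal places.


r = sum((xi-xbar)(yi-ybar)) / sqrt(sum((xi-xbar)^2) * sum((yi-ybar)^2))
n = 3, xbar = 12/3 = 4, ybar = 24/3 = 8
Sxy = sum((xi-xbar)(yi-ybar)) = -31
Sxx = sum((xi-xbar)^2) = 26
Syy = sum((yi-ybar)^2) = 38
sqrt(Sxx*Syy) ≈ 31.432467
r = Sxy / sqrt(Sxx*Syy) = -31 / 31.432467 ≈ -0.986241

-0.9862


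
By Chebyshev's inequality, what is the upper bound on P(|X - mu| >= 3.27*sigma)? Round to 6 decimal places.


P <= 1/k^2
k^2 = 3.27^2 = 10.6929
1/k^2 = 1 / 10.6929 ≈ 0.09352000

0.093520


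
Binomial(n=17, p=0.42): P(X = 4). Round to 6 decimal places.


P = C(n,k) * p^k * (1-p)^(n-k)
C(17,4) = 2380
p^k = 0.42^4 = 0.03111696
(1-p)^(n-k) = 0.58^13 ≈ 0.0008405507
P = 2380 * 0.03111696 * 0.0008405507 ≈ 0.062250

0.062250


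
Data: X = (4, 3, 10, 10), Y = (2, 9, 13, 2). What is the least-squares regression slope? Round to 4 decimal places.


b = sum((xi-xbar)(yi-ybar)) / sum((xi-xbar)^2)
n = 4, xbar = 27/4 = 6.75, ybar = 26/4 = 6.5
Sxy = sum((xi-xbar)(yi-ybar)) = 9.5
Sxx = sum((xi-xbar)^2) = 42.75
b = Sxy / Sxx = 2/9 ≈ 0.222222

0.2222


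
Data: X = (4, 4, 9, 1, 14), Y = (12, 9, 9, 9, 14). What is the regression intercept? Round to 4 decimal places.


a = ybar - b*xbar, where b = sum((xi-xbar)(yi-ybar)) / sum((xi-xbar)^2)
n = 5, xbar = 32/5 = 6.4, ybar = 53/5 = 10.6
Sxy = sum((xi-xbar)(yi-ybar)) = 30.8
Sxx = sum((xi-xbar)^2) = 105.2
b = Sxy / Sxx = 77/263 ≈ 0.292776
a = 10.6 - 0.292776 * 6.4 = 2295/263 ≈ 8.726236

8.7262


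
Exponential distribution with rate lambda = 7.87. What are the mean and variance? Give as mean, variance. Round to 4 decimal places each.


mean = 1/lam, var = 1/lam^2
mean = 1 / 7.87 = 100/787 ≈ 0.127065
lam^2 = 7.87^2 = 61.9369
var = 1 / 61.9369 ≈ 0.016145

0.1271, 0.0161


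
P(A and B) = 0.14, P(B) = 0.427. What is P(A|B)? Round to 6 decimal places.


P(A|B) = P(A and B) / P(B) = 0.14 / 0.427 = 20/61 ≈ 0.32786885

0.327869


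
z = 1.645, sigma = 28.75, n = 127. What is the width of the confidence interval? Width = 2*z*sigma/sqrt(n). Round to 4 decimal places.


width = 2*z*sigma/sqrt(n)
2*z*sigma = 2 * 1.645 * 28.75 = 94.5875
sqrt(127) ≈ 11.269428
width = 94.5875 / 11.269428 ≈ 8.393283

8.3933


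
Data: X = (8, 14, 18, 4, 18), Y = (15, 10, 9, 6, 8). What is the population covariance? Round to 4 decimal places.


Cov = (1/n)*sum((xi-xbar)(yi-ybar))
n = 5, xbar = 62/5 = 12.4, ybar = 48/5 = 9.6
sum((xi-xbar)(yi-ybar)) = -5.2
Cov = -5.2 / 5 = -1.04

-1.0400


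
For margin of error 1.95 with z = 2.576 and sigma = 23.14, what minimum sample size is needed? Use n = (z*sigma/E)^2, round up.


z*sigma/E = 2.576 * 23.14 / 1.95 = 57316/1875 ≈ 30.568533
(z*sigma/E)^2 ≈ 934.435230
round up: n = 935

935


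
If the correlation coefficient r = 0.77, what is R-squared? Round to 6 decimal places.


R^2 = r^2 = (0.77)^2 = 0.5929

0.592900


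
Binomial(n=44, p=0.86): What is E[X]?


E[X] = n*p = 44 * 0.86 = 37.84

37.84


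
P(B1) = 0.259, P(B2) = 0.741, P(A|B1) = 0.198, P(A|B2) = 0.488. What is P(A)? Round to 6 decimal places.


P(A) = P(A|B1)*P(B1) + P(A|B2)*P(B2)
P(A|B1)*P(B1) = 0.198 * 0.259 = 0.051282
P(A|B2)*P(B2) = 0.488 * 0.741 = 0.361608
P(A) = 0.051282 + 0.361608 = 0.41289

0.412890


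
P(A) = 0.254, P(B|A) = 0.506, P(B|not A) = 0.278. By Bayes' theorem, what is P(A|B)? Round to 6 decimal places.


P(A|B) = P(B|A)*P(A) / P(B), P(B) = P(B|A)*P(A) + P(B|not A)*P(not A)
P(B|A)*P(A) = 0.506 * 0.254 = 0.128524
P(B|not A)*P(not A) = 0.278 * 0.746 = 0.207388
P(B) = 0.128524 + 0.207388 = 0.335912
P(A|B) = 0.128524 / 0.335912 ≈ 0.38261211

0.382612


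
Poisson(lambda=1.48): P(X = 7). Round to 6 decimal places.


P = e^(-lam) * lam^k / k!
e^(-1.48) ≈ 0.2276377
lam^k = 1.48^7 ≈ 15.553639
k! = 7! = 5040
P = 0.2276377 * 15.553639 / 5040 ≈ 0.000702

0.000702


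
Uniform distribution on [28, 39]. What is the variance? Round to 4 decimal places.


Var = (b-a)^2 / 12
(b-a)^2 = (39 - 28)^2 = 121
Var = 121/12 ≈ 10.083333

10.0833


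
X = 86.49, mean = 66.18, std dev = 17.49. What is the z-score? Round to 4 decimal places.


z = (X - mu) / sigma
X - mu = 86.49 - 66.18 = 20.31
z = 20.31 / 17.49 = 677/583 ≈ 1.161235

1.1612


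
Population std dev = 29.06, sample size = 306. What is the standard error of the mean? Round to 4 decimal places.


SE = sigma / sqrt(n)
sqrt(306) ≈ 17.492856
SE = 29.06 / 17.492856 ≈ 1.661250

1.6612


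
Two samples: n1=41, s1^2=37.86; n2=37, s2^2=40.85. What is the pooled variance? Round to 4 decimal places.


sp^2 = ((n1-1)*s1^2 + (n2-1)*s2^2)/(n1+n2-2)
(n1-1)*s1^2 = 40 * 37.86 = 1514.4
(n2-1)*s2^2 = 36 * 40.85 = 1470.6
numerator = 1514.4 + 1470.6 = 2985
n1+n2-2 = 76
sp^2 = 2985 / 76 = 2985/76 ≈ 39.276316

39.2763


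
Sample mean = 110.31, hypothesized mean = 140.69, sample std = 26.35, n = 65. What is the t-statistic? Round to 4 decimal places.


t = (xbar - mu0) / (s/sqrt(n))
xbar - mu0 = 110.31 - 140.69 = -30.38
sqrt(65) ≈ 8.06225775
s/sqrt(n) = 26.35 / 8.06225775 ≈ 3.26831526
t = -30.38 / 3.26831526 ≈ -9.295309

-9.2953


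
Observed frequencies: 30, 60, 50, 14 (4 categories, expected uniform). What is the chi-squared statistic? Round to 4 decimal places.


chi2 = sum((O-E)^2/E), E = total/4
total = 154, E = 154/4 = 38.5
(30 - 38.5)^2 / 38.5 = 72.25 / 38.5 = 289/154 ≈ 1.876623
(60 - 38.5)^2 / 38.5 = 462.25 / 38.5 = 1849/154 ≈ 12.006494
(50 - 38.5)^2 / 38.5 = 132.25 / 38.5 = 529/154 ≈ 3.435065
(14 - 38.5)^2 / 38.5 = 600.25 / 38.5 = 343/22 ≈ 15.590909
chi2 = 362/11 ≈ 32.909091

32.9091


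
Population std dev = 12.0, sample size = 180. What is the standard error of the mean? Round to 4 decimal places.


SE = sigma / sqrt(n)
sqrt(180) ≈ 13.416408
SE = 12.0 / 13.416408 ≈ 0.894427

0.8944


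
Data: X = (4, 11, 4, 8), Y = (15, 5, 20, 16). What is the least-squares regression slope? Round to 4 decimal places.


b = sum((xi-xbar)(yi-ybar)) / sum((xi-xbar)^2)
n = 4, xbar = 27/4 = 6.75, ybar = 56/4 = 14
Sxy = sum((xi-xbar)(yi-ybar)) = -55
Sxx = sum((xi-xbar)^2) = 34.75
b = Sxy / Sxx = -220/139 ≈ -1.582734

-1.5827


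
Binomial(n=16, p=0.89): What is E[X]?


E[X] = n*p = 16 * 0.89 = 14.24

14.24


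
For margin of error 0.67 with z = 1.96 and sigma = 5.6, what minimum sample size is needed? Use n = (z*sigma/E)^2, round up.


z*sigma/E = 1.96 * 5.6 / 0.67 = 5488/335 ≈ 16.382090
(z*sigma/E)^2 ≈ 268.372858
round up: n = 269

269


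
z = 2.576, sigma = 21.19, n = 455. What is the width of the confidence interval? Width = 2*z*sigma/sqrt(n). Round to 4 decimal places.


width = 2*z*sigma/sqrt(n)
2*z*sigma = 2 * 2.576 * 21.19 = 109.17088
sqrt(455) ≈ 21.330729
width = 109.17088 / 21.330729 ≈ 5.118010

5.1180


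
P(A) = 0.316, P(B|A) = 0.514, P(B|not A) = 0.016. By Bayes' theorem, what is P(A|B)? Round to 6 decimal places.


P(A|B) = P(B|A)*P(A) / P(B), P(B) = P(B|A)*P(A) + P(B|not A)*P(not A)
P(B|A)*P(A) = 0.514 * 0.316 = 0.162424
P(B|not A)*P(not A) = 0.016 * 0.684 = 0.010944
P(B) = 0.162424 + 0.010944 = 0.173368
P(A|B) = 0.162424 / 0.173368 ≈ 0.93687416

0.936874


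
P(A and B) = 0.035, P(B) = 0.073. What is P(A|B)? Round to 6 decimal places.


P(A|B) = P(A and B) / P(B) = 0.035 / 0.073 = 35/73 ≈ 0.47945205

0.479452


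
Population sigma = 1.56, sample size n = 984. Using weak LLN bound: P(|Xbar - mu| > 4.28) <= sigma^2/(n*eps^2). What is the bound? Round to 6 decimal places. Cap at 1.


bound = min(1, sigma^2/(n*eps^2))
sigma^2 = 1.56^2 = 2.4336
n*eps^2 = 984 * 4.28^2 = 984 * 18.3184 = 18025.3056
sigma^2/(n*eps^2) = 2.4336 / 18025.3056 ≈ 0.00013501

0.000135


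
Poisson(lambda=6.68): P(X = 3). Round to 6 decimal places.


P = e^(-lam) * lam^k / k!
e^(-6.68) ≈ 0.001255778
lam^k = 6.68^3 = 298.077632
k! = 3! = 6
P = 0.001255778 * 298.077632 / 6 ≈ 0.062387

0.062387


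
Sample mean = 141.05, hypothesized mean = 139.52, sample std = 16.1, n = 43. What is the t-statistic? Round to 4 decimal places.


t = (xbar - mu0) / (s/sqrt(n))
xbar - mu0 = 141.05 - 139.52 = 1.53
sqrt(43) ≈ 6.55743852
s/sqrt(n) = 16.1 / 6.55743852 ≈ 2.45522698
t = 1.53 / 2.45522698 ≈ 0.623160

0.6232


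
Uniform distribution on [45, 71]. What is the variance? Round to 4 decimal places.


Var = (b-a)^2 / 12
(b-a)^2 = (71 - 45)^2 = 676
Var = 676/12 ≈ 56.333333

56.3333


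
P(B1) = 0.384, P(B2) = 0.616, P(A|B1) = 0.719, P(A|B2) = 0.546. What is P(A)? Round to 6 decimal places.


P(A) = P(A|B1)*P(B1) + P(A|B2)*P(B2)
P(A|B1)*P(B1) = 0.719 * 0.384 = 0.276096
P(A|B2)*P(B2) = 0.546 * 0.616 = 0.336336
P(A) = 0.276096 + 0.336336 = 0.612432

0.612432


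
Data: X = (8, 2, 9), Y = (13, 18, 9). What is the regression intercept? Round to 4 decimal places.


a = ybar - b*xbar, where b = sum((xi-xbar)(yi-ybar)) / sum((xi-xbar)^2)
n = 3, xbar = 19/3 ≈ 6.333333, ybar = 40/3 ≈ 13.333333
Sxy = sum((xi-xbar)(yi-ybar)) = -97/3 ≈ -32.333333
Sxx = sum((xi-xbar)^2) = 86/3 ≈ 28.666667
b = Sxy / Sxx = -97/86 ≈ -1.127907
a = 13.333333 - (-1.127907) * 6.333333 = 1761/86 ≈ 20.476744

20.4767


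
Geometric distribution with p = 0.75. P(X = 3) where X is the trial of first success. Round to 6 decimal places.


P = (1-p)^(k-1) * p
(1-p)^(k-1) = 0.25^2 = 0.0625
P = 0.0625 * 0.75 = 0.046875

0.046875


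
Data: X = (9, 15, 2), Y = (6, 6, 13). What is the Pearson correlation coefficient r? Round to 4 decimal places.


r = sum((xi-xbar)(yi-ybar)) / sqrt(sum((xi-xbar)^2) * sum((yi-ybar)^2))
n = 3, xbar = 26/3 ≈ 8.666667, ybar = 25/3 ≈ 8.333333
Sxy = sum((xi-xbar)(yi-ybar)) = -140/3 ≈ -46.666667
Sxx = sum((xi-xbar)^2) = 254/3 ≈ 84.666667
Syy = sum((yi-ybar)^2) = 98/3 ≈ 32.666667
sqrt(Sxx*Syy) ≈ 52.590662
r = Sxy / sqrt(Sxx*Syy) = -46.666667 / 52.590662 ≈ -0.887357

-0.8874


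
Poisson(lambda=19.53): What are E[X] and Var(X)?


E[X] = Var(X) = lambda = 19.53

19.53, 19.53


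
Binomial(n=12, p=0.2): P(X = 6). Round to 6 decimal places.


P = C(n,k) * p^k * (1-p)^(n-k)
C(12,6) = 924
p^k = 0.2^6 = 0.000064
(1-p)^(n-k) = 0.8^6 = 0.262144
P = 924 * 0.000064 * 0.262144 ≈ 0.015502

0.015502


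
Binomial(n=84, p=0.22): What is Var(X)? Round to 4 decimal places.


Var = n*p*(1-p) = 84 * 0.22 * 0.78 = 14.4144

14.4144


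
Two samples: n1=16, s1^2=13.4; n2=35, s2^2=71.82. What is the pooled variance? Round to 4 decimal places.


sp^2 = ((n1-1)*s1^2 + (n2-1)*s2^2)/(n1+n2-2)
(n1-1)*s1^2 = 15 * 13.4 = 201
(n2-1)*s2^2 = 34 * 71.82 = 2441.88
numerator = 201 + 2441.88 = 2642.88
n1+n2-2 = 49
sp^2 = 2642.88 / 49 = 66072/1225 ≈ 53.936327

53.9363


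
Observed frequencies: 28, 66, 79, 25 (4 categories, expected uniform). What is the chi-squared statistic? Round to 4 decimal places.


chi2 = sum((O-E)^2/E), E = total/4
total = 198, E = 198/4 = 49.5
(28 - 49.5)^2 / 49.5 = 462.25 / 49.5 = 1849/198 ≈ 9.338384
(66 - 49.5)^2 / 49.5 = 272.25 / 49.5 = 5.5
(79 - 49.5)^2 / 49.5 = 870.25 / 49.5 = 3481/198 ≈ 17.580808
(25 - 49.5)^2 / 49.5 = 600.25 / 49.5 = 2401/198 ≈ 12.126263
chi2 = 490/11 ≈ 44.545455

44.5455


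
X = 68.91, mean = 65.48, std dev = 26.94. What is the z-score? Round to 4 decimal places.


z = (X - mu) / sigma
X - mu = 68.91 - 65.48 = 3.43
z = 3.43 / 26.94 = 343/2694 ≈ 0.127320

0.1273


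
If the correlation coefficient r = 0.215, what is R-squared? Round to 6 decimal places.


R^2 = r^2 = (0.215)^2 = 0.046225

0.046225


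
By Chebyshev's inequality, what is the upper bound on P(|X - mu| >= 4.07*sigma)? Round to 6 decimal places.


P <= 1/k^2
k^2 = 4.07^2 = 16.5649
1/k^2 = 1 / 16.5649 ≈ 0.06036861

0.060369


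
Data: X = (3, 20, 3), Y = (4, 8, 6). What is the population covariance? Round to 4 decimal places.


Cov = (1/n)*sum((xi-xbar)(yi-ybar))
n = 3, xbar = 26/3 ≈ 8.666667, ybar = 18/3 = 6
sum((xi-xbar)(yi-ybar)) = 34
Cov = 34 / 3 = 34/3 ≈ 11.333333

11.3333


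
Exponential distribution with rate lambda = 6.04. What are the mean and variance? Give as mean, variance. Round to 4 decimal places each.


mean = 1/lam, var = 1/lam^2
mean = 1 / 6.04 = 25/151 ≈ 0.165563
lam^2 = 6.04^2 = 36.4816
var = 1 / 36.4816 ≈ 0.027411

0.1656, 0.0274


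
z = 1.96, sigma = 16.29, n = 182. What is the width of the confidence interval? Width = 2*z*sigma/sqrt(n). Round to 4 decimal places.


width = 2*z*sigma/sqrt(n)
2*z*sigma = 2 * 1.96 * 16.29 = 63.8568
sqrt(182) ≈ 13.490738
width = 63.8568 / 13.490738 ≈ 4.733381

4.7334


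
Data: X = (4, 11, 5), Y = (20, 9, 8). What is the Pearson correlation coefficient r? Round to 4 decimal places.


r = sum((xi-xbar)(yi-ybar)) / sqrt(sum((xi-xbar)^2) * sum((yi-ybar)^2))
n = 3, xbar = 20/3 ≈ 6.666667, ybar = 37/3 ≈ 12.333333
Sxy = sum((xi-xbar)(yi-ybar)) = -83/3 ≈ -27.666667
Sxx = sum((xi-xbar)^2) = 86/3 ≈ 28.666667
Syy = sum((yi-ybar)^2) = 266/3 ≈ 88.666667
sqrt(Sxx*Syy) ≈ 50.416047
r = Sxy / sqrt(Sxx*Syy) = -27.666667 / 50.416047 ≈ -0.548767

-0.5488


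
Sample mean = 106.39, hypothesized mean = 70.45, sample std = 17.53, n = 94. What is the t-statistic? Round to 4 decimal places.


t = (xbar - mu0) / (s/sqrt(n))
xbar - mu0 = 106.39 - 70.45 = 35.94
sqrt(94) ≈ 9.69535971
s/sqrt(n) = 17.53 / 9.69535971 ≈ 1.80808144
t = 35.94 / 1.80808144 ≈ 19.877423

19.8774


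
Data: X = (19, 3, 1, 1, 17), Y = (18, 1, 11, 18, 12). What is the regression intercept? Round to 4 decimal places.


a = ybar - b*xbar, where b = sum((xi-xbar)(yi-ybar)) / sum((xi-xbar)^2)
n = 5, xbar = 41/5 = 8.2, ybar = 60/5 = 12
Sxy = sum((xi-xbar)(yi-ybar)) = 86
Sxx = sum((xi-xbar)^2) = 324.8
b = Sxy / Sxx = 215/812 ≈ 0.264778
a = 12 - 0.264778 * 8.2 = 7981/812 ≈ 9.828818

9.8288


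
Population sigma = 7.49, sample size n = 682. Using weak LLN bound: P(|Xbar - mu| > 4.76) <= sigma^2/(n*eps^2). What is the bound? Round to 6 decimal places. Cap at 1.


bound = min(1, sigma^2/(n*eps^2))
sigma^2 = 7.49^2 = 56.1001
n*eps^2 = 682 * 4.76^2 = 682 * 22.6576 = 15452.4832
sigma^2/(n*eps^2) = 56.1001 / 15452.4832 ≈ 0.00363049

0.003630


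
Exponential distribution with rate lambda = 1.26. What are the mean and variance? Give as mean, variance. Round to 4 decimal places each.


mean = 1/lam, var = 1/lam^2
mean = 1 / 1.26 = 50/63 ≈ 0.793651
lam^2 = 1.26^2 = 1.5876
var = 1 / 1.5876 = 2500/3969 ≈ 0.629882

0.7937, 0.6299


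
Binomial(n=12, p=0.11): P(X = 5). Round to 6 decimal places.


P = C(n,k) * p^k * (1-p)^(n-k)
C(12,5) = 792
p^k = 0.11^5 = 0.0000161051
(1-p)^(n-k) = 0.89^7 ≈ 0.4423133
P = 792 * 0.0000161051 * 0.4423133 ≈ 0.005642

0.005642


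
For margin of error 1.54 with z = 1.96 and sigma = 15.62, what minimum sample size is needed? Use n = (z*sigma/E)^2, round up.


z*sigma/E = 1.96 * 15.62 / 1.54 = 19.88
(z*sigma/E)^2 = 395.2144
round up: n = 396

396


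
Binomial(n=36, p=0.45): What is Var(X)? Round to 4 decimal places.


Var = n*p*(1-p) = 36 * 0.45 * 0.55 = 8.91

8.9100


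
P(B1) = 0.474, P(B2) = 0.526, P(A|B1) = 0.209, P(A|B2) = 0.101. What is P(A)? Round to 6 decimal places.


P(A) = P(A|B1)*P(B1) + P(A|B2)*P(B2)
P(A|B1)*P(B1) = 0.209 * 0.474 = 0.099066
P(A|B2)*P(B2) = 0.101 * 0.526 = 0.053126
P(A) = 0.099066 + 0.053126 = 0.152192

0.152192


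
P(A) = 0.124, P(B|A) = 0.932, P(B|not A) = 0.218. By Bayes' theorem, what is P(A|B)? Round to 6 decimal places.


P(A|B) = P(B|A)*P(A) / P(B), P(B) = P(B|A)*P(A) + P(B|not A)*P(not A)
P(B|A)*P(A) = 0.932 * 0.124 = 0.115568
P(B|not A)*P(not A) = 0.218 * 0.876 = 0.190968
P(B) = 0.115568 + 0.190968 = 0.306536
P(A|B) = 0.115568 / 0.306536 ≈ 0.37701281

0.377013


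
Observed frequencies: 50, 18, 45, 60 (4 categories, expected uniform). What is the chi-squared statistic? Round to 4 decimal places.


chi2 = sum((O-E)^2/E), E = total/4
total = 173, E = 173/4 = 43.25
(50 - 43.25)^2 / 43.25 = 45.5625 / 43.25 = 729/692 ≈ 1.053468
(18 - 43.25)^2 / 43.25 = 637.5625 / 43.25 = 10201/692 ≈ 14.741329
(45 - 43.25)^2 / 43.25 = 3.0625 / 43.25 = 49/692 ≈ 0.070809
(60 - 43.25)^2 / 43.25 = 280.5625 / 43.25 = 4489/692 ≈ 6.486994
chi2 = 3867/173 ≈ 22.352601

22.3526


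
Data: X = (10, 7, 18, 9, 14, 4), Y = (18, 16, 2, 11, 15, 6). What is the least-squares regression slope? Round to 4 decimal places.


b = sum((xi-xbar)(yi-ybar)) / sum((xi-xbar)^2)
n = 6, xbar = 62/6 = 31/3 ≈ 10.333333, ybar = 68/6 = 34/3 ≈ 11.333333
Sxy = sum((xi-xbar)(yi-ybar)) = -125/3 ≈ -41.666667
Sxx = sum((xi-xbar)^2) = 376/3 ≈ 125.333333
b = Sxy / Sxx = -125/376 ≈ -0.332447

-0.3324


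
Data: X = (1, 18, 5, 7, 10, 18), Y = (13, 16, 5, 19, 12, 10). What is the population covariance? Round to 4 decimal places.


Cov = (1/n)*sum((xi-xbar)(yi-ybar))
n = 6, xbar = 59/6 ≈ 9.833333, ybar = 75/6 = 12.5
sum((xi-xbar)(yi-ybar)) = 21.5
Cov = 21.5 / 6 = 43/12 ≈ 3.583333

3.5833


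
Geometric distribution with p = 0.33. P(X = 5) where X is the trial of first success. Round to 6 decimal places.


P = (1-p)^(k-1) * p
(1-p)^(k-1) = 0.67^4 ≈ 0.2015112
P = 0.2015112 * 0.33 ≈ 0.06649870

0.066499


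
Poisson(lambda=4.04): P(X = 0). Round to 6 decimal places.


P = e^(-lam) * lam^k / k!
e^(-4.04) ≈ 0.01759747
lam^k = 4.04^0 = 1
k! = 0! = 1
P = 0.01759747 * 1 / 1 ≈ 0.017597

0.017597


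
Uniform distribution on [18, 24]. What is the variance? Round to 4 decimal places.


Var = (b-a)^2 / 12
(b-a)^2 = (24 - 18)^2 = 36
Var = 36/12 = 3

3.0000


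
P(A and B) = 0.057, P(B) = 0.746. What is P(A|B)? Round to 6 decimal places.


P(A|B) = P(A and B) / P(B) = 0.057 / 0.746 = 57/746 ≈ 0.07640751

0.076408


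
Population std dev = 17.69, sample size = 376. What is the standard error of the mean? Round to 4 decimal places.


SE = sigma / sqrt(n)
sqrt(376) ≈ 19.390719
SE = 17.69 / 19.390719 ≈ 0.912292

0.9123


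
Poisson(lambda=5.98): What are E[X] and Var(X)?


E[X] = Var(X) = lambda = 5.98

5.98, 5.98


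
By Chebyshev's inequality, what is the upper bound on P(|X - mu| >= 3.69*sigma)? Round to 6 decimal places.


P <= 1/k^2
k^2 = 3.69^2 = 13.6161
1/k^2 = 1 / 13.6161 ≈ 0.07344247

0.073442


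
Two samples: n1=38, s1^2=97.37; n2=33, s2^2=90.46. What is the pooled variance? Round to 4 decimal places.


sp^2 = ((n1-1)*s1^2 + (n2-1)*s2^2)/(n1+n2-2)
(n1-1)*s1^2 = 37 * 97.37 = 3602.69
(n2-1)*s2^2 = 32 * 90.46 = 2894.72
numerator = 3602.69 + 2894.72 = 6497.41
n1+n2-2 = 69
sp^2 = 6497.41 / 69 = 649741/6900 ≈ 94.165362

94.1654


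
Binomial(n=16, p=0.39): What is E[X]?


E[X] = n*p = 16 * 0.39 = 6.24

6.24


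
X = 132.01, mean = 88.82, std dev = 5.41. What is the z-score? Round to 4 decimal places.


z = (X - mu) / sigma
X - mu = 132.01 - 88.82 = 43.19
z = 43.19 / 5.41 = 4319/541 ≈ 7.983364

7.9834


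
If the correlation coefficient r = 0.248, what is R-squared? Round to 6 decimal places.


R^2 = r^2 = (0.248)^2 = 0.061504

0.061504


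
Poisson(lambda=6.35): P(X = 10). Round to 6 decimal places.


P = e^(-lam) * lam^k / k!
e^(-6.35) ≈ 0.001746747
lam^k = 6.35^10 ≈ 106595102.839199
k! = 10! = 3628800
P = 0.001746747 * 106595102.839199 / 3628800 ≈ 0.051310

0.051310


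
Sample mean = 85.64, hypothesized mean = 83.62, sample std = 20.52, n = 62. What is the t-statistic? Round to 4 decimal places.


t = (xbar - mu0) / (s/sqrt(n))
xbar - mu0 = 85.64 - 83.62 = 2.02
sqrt(62) ≈ 7.87400787
s/sqrt(n) = 20.52 / 7.87400787 ≈ 2.60604261
t = 2.02 / 2.60604261 ≈ 0.775122

0.7751


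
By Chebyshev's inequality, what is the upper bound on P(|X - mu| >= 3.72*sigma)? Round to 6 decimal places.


P <= 1/k^2
k^2 = 3.72^2 = 13.8384
1/k^2 = 1 / 13.8384 = 625/8649 ≈ 0.07226269

0.072263


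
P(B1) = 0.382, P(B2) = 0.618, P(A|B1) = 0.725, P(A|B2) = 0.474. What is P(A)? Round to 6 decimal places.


P(A) = P(A|B1)*P(B1) + P(A|B2)*P(B2)
P(A|B1)*P(B1) = 0.725 * 0.382 = 0.27695
P(A|B2)*P(B2) = 0.474 * 0.618 = 0.292932
P(A) = 0.27695 + 0.292932 = 0.569882

0.569882


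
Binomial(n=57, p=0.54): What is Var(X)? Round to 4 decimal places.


Var = n*p*(1-p) = 57 * 0.54 * 0.46 = 14.1588

14.1588


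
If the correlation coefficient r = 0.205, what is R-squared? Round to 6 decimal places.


R^2 = r^2 = (0.205)^2 = 0.042025

0.042025


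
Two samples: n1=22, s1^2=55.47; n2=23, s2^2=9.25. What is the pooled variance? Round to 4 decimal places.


sp^2 = ((n1-1)*s1^2 + (n2-1)*s2^2)/(n1+n2-2)
(n1-1)*s1^2 = 21 * 55.47 = 1164.87
(n2-1)*s2^2 = 22 * 9.25 = 203.5
numerator = 1164.87 + 203.5 = 1368.37
n1+n2-2 = 43
sp^2 = 1368.37 / 43 = 136837/4300 ≈ 31.822558

31.8226


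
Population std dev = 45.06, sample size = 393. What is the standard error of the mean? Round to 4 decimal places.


SE = sigma / sqrt(n)
sqrt(393) ≈ 19.824228
SE = 45.06 / 19.824228 ≈ 2.272976

2.2730


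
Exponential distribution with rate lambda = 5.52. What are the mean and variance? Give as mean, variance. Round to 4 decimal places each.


mean = 1/lam, var = 1/lam^2
mean = 1 / 5.52 = 25/138 ≈ 0.181159
lam^2 = 5.52^2 = 30.4704
var = 1 / 30.4704 ≈ 0.032819

0.1812, 0.0328


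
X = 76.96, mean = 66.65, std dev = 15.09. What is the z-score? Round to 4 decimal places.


z = (X - mu) / sigma
X - mu = 76.96 - 66.65 = 10.31
z = 10.31 / 15.09 = 1031/1509 ≈ 0.683234

0.6832


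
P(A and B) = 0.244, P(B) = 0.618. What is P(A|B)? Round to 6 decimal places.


P(A|B) = P(A and B) / P(B) = 0.244 / 0.618 = 122/309 ≈ 0.39482201

0.394822


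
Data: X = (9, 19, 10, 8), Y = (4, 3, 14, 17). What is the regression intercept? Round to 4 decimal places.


a = ybar - b*xbar, where b = sum((xi-xbar)(yi-ybar)) / sum((xi-xbar)^2)
n = 4, xbar = 46/4 = 11.5, ybar = 38/4 = 9.5
Sxy = sum((xi-xbar)(yi-ybar)) = -68
Sxx = sum((xi-xbar)^2) = 77
b = Sxy / Sxx = -68/77 ≈ -0.883117
a = 9.5 - (-0.883117) * 11.5 = 3027/154 ≈ 19.655844

19.6558


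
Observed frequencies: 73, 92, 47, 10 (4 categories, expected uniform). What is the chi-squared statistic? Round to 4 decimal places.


chi2 = sum((O-E)^2/E), E = total/4
total = 222, E = 222/4 = 55.5
(73 - 55.5)^2 / 55.5 = 306.25 / 55.5 = 1225/222 ≈ 5.518018
(92 - 55.5)^2 / 55.5 = 1332.25 / 55.5 = 5329/222 ≈ 24.004505
(47 - 55.5)^2 / 55.5 = 72.25 / 55.5 = 289/222 ≈ 1.301802
(10 - 55.5)^2 / 55.5 = 2070.25 / 55.5 = 8281/222 ≈ 37.301802
chi2 = 7562/111 ≈ 68.126126

68.1261


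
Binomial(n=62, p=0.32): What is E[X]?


E[X] = n*p = 62 * 0.32 = 19.84

19.84


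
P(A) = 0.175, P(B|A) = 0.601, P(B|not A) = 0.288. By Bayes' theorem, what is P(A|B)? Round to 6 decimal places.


P(A|B) = P(B|A)*P(A) / P(B), P(B) = P(B|A)*P(A) + P(B|not A)*P(not A)
P(B|A)*P(A) = 0.601 * 0.175 = 0.105175
P(B|not A)*P(not A) = 0.288 * 0.825 = 0.2376
P(B) = 0.105175 + 0.2376 = 0.342775
P(A|B) = 0.105175 / 0.342775 ≈ 0.30683393

0.306834


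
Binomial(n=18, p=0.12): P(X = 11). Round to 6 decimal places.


P = C(n,k) * p^k * (1-p)^(n-k)
C(18,11) = 31824
p^k = 0.12^11 ≈ 0.00000000007430084
(1-p)^(n-k) = 0.88^7 ≈ 0.4086756
P = 31824 * 0.00000000007430084 * 0.4086756 ≈ 0.000001

0.000001


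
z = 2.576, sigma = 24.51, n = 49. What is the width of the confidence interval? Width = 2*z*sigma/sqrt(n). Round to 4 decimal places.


width = 2*z*sigma/sqrt(n)
2*z*sigma = 2 * 2.576 * 24.51 = 126.27552
sqrt(49) = 7
width = 126.27552 / 7 = 18.03936

18.0394


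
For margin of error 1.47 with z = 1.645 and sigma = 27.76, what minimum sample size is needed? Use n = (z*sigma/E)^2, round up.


z*sigma/E = 1.645 * 27.76 / 1.47 = 16309/525 ≈ 31.064762
(z*sigma/E)^2 ≈ 965.019432
round up: n = 966

966


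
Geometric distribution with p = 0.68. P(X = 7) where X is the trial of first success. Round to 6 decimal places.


P = (1-p)^(k-1) * p
(1-p)^(k-1) = 0.32^6 ≈ 0.001073742
P = 0.001073742 * 0.68 ≈ 0.0007301444

0.000730


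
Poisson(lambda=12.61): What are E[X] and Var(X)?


E[X] = Var(X) = lambda = 12.61

12.61, 12.61


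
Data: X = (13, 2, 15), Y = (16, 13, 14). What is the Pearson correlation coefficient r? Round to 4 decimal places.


r = sum((xi-xbar)(yi-ybar)) / sqrt(sum((xi-xbar)^2) * sum((yi-ybar)^2))
n = 3, xbar = 30/3 = 10, ybar = 43/3 ≈ 14.333333
Sxy = sum((xi-xbar)(yi-ybar)) = 14
Sxx = sum((xi-xbar)^2) = 98
Syy = sum((yi-ybar)^2) = 14/3 ≈ 4.666667
sqrt(Sxx*Syy) ≈ 21.385353
r = Sxy / sqrt(Sxx*Syy) = 14 / 21.385353 ≈ 0.654654

0.6547


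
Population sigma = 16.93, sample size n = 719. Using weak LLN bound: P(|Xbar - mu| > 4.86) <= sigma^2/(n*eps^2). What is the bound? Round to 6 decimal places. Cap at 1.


bound = min(1, sigma^2/(n*eps^2))
sigma^2 = 16.93^2 = 286.6249
n*eps^2 = 719 * 4.86^2 = 719 * 23.6196 = 16982.4924
sigma^2/(n*eps^2) = 286.6249 / 16982.4924 ≈ 0.01687767

0.016878


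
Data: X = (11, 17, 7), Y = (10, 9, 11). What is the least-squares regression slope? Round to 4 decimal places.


b = sum((xi-xbar)(yi-ybar)) / sum((xi-xbar)^2)
n = 3, xbar = 35/3 ≈ 11.666667, ybar = 30/3 = 10
Sxy = sum((xi-xbar)(yi-ybar)) = -10
Sxx = sum((xi-xbar)^2) = 152/3 ≈ 50.666667
b = Sxy / Sxx = -15/76 ≈ -0.197368

-0.1974


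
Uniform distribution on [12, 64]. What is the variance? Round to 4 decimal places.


Var = (b-a)^2 / 12
(b-a)^2 = (64 - 12)^2 = 2704
Var = 2704/12 ≈ 225.333333

225.3333


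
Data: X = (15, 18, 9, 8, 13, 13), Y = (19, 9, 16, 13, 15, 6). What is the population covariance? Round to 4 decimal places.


Cov = (1/n)*sum((xi-xbar)(yi-ybar))
n = 6, xbar = 76/6 = 38/3 ≈ 12.666667, ybar = 78/6 = 13
sum((xi-xbar)(yi-ybar)) = -20
Cov = -20 / 6 = -10/3 ≈ -3.333333

-3.3333


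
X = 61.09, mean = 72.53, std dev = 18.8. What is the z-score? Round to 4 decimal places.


z = (X - mu) / sigma
X - mu = 61.09 - 72.53 = -11.44
z = -11.44 / 18.8 = -143/235 ≈ -0.608511

-0.6085


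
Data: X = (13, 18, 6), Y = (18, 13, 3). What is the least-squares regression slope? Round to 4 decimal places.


b = sum((xi-xbar)(yi-ybar)) / sum((xi-xbar)^2)
n = 3, xbar = 37/3 ≈ 12.333333, ybar = 34/3 ≈ 11.333333
Sxy = sum((xi-xbar)(yi-ybar)) = 200/3 ≈ 66.666667
Sxx = sum((xi-xbar)^2) = 218/3 ≈ 72.666667
b = Sxy / Sxx = 100/109 ≈ 0.917431

0.9174


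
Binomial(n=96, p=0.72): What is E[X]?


E[X] = n*p = 96 * 0.72 = 69.12

69.12


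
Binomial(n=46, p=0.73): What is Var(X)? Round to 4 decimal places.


Var = n*p*(1-p) = 46 * 0.73 * 0.27 = 9.0666

9.0666


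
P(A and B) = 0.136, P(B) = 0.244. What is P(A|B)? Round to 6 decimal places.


P(A|B) = P(A and B) / P(B) = 0.136 / 0.244 = 34/61 ≈ 0.55737705

0.557377


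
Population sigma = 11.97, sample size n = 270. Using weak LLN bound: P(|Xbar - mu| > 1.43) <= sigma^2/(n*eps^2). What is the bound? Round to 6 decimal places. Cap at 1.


bound = min(1, sigma^2/(n*eps^2))
sigma^2 = 11.97^2 = 143.2809
n*eps^2 = 270 * 1.43^2 = 270 * 2.0449 = 552.123
sigma^2/(n*eps^2) = 143.2809 / 552.123 ≈ 0.25950902

0.259509


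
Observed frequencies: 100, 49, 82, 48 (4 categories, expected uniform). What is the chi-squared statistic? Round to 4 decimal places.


chi2 = sum((O-E)^2/E), E = total/4
total = 279, E = 279/4 = 69.75
(100 - 69.75)^2 / 69.75 = 915.0625 / 69.75 = 14641/1116 ≈ 13.119176
(49 - 69.75)^2 / 69.75 = 430.5625 / 69.75 = 6889/1116 ≈ 6.172939
(82 - 69.75)^2 / 69.75 = 150.0625 / 69.75 = 2401/1116 ≈ 2.151434
(48 - 69.75)^2 / 69.75 = 473.0625 / 69.75 = 841/124 ≈ 6.782258
chi2 = 875/31 ≈ 28.225806

28.2258


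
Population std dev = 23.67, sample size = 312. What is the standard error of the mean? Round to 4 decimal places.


SE = sigma / sqrt(n)
sqrt(312) ≈ 17.663522
SE = 23.67 / 17.663522 ≈ 1.340050

1.3400


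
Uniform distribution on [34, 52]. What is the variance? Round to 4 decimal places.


Var = (b-a)^2 / 12
(b-a)^2 = (52 - 34)^2 = 324
Var = 324/12 = 27

27.0000


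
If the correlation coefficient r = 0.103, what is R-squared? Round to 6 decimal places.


R^2 = r^2 = (0.103)^2 = 0.010609

0.010609


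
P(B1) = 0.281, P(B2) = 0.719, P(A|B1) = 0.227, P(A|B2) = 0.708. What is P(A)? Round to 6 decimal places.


P(A) = P(A|B1)*P(B1) + P(A|B2)*P(B2)
P(A|B1)*P(B1) = 0.227 * 0.281 = 0.063787
P(A|B2)*P(B2) = 0.708 * 0.719 = 0.509052
P(A) = 0.063787 + 0.509052 = 0.572839

0.572839


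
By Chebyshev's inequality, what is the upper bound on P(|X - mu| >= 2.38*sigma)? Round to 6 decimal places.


P <= 1/k^2
k^2 = 2.38^2 = 5.6644
1/k^2 = 1 / 5.6644 ≈ 0.17654120

0.176541


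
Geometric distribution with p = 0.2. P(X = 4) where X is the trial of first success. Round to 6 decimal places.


P = (1-p)^(k-1) * p
(1-p)^(k-1) = 0.8^3 = 0.512
P = 0.512 * 0.2 = 0.1024

0.102400


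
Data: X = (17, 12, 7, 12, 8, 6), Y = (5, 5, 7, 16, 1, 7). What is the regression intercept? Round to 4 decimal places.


a = ybar - b*xbar, where b = sum((xi-xbar)(yi-ybar)) / sum((xi-xbar)^2)
n = 6, xbar = 62/6 = 31/3 ≈ 10.333333, ybar = 41/6 ≈ 6.833333
Sxy = sum((xi-xbar)(yi-ybar)) = 37/3 ≈ 12.333333
Sxx = sum((xi-xbar)^2) = 256/3 ≈ 85.333333
b = Sxy / Sxx = 37/256 ≈ 0.144531
a = 6.833333 - 0.144531 * 10.333333 = 1367/256 ≈ 5.339844

5.3398


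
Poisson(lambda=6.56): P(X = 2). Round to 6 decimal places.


P = e^(-lam) * lam^k / k!
e^(-6.56) ≈ 0.001415886
lam^k = 6.56^2 = 43.0336
k! = 2! = 2
P = 0.001415886 * 43.0336 / 2 ≈ 0.030465

0.030465


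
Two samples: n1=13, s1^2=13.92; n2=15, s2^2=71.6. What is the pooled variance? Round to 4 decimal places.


sp^2 = ((n1-1)*s1^2 + (n2-1)*s2^2)/(n1+n2-2)
(n1-1)*s1^2 = 12 * 13.92 = 167.04
(n2-1)*s2^2 = 14 * 71.6 = 1002.4
numerator = 167.04 + 1002.4 = 1169.44
n1+n2-2 = 26
sp^2 = 1169.44 / 26 = 14618/325 ≈ 44.978462

44.9785


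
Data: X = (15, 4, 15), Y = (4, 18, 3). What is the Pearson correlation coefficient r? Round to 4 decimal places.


r = sum((xi-xbar)(yi-ybar)) / sqrt(sum((xi-xbar)^2) * sum((yi-ybar)^2))
n = 3, xbar = 34/3 ≈ 11.333333, ybar = 25/3 ≈ 8.333333
Sxy = sum((xi-xbar)(yi-ybar)) = -319/3 ≈ -106.333333
Sxx = sum((xi-xbar)^2) = 242/3 ≈ 80.666667
Syy = sum((yi-ybar)^2) = 422/3 ≈ 140.666667
sqrt(Sxx*Syy) ≈ 106.522820
r = Sxy / sqrt(Sxx*Syy) = -106.333333 / 106.522820 ≈ -0.998221

-0.9982


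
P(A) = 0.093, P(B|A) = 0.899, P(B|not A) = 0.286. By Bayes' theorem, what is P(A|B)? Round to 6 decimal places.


P(A|B) = P(B|A)*P(A) / P(B), P(B) = P(B|A)*P(A) + P(B|not A)*P(not A)
P(B|A)*P(A) = 0.899 * 0.093 = 0.083607
P(B|not A)*P(not A) = 0.286 * 0.907 = 0.259402
P(B) = 0.083607 + 0.259402 = 0.343009
P(A|B) = 0.083607 / 0.343009 ≈ 0.24374579

0.243746


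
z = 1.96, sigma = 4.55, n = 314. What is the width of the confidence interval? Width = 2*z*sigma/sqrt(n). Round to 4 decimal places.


width = 2*z*sigma/sqrt(n)
2*z*sigma = 2 * 1.96 * 4.55 = 17.836
sqrt(314) ≈ 17.720045
width = 17.836 / 17.720045 ≈ 1.006544

1.0065


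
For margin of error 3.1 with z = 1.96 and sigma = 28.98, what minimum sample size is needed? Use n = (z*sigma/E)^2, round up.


z*sigma/E = 1.96 * 28.98 / 3.1 = 71001/3875 ≈ 18.322839
(z*sigma/E)^2 ≈ 335.726418
round up: n = 336

336


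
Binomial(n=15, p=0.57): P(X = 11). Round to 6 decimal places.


P = C(n,k) * p^k * (1-p)^(n-k)
C(15,11) = 1365
p^k = 0.57^11 ≈ 0.002063590
(1-p)^(n-k) = 0.43^4 = 0.03418801
P = 1365 * 0.002063590 * 0.03418801 ≈ 0.096301

0.096301


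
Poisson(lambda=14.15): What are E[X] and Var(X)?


E[X] = Var(X) = lambda = 14.15

14.15, 14.15


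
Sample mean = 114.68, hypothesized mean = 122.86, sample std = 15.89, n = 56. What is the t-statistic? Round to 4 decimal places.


t = (xbar - mu0) / (s/sqrt(n))
xbar - mu0 = 114.68 - 122.86 = -8.18
sqrt(56) ≈ 7.48331477
s/sqrt(n) = 15.89 / 7.48331477 ≈ 2.12339057
t = -8.18 / 2.12339057 ≈ -3.852329

-3.8523


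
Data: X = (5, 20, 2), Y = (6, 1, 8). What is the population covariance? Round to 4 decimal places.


Cov = (1/n)*sum((xi-xbar)(yi-ybar))
n = 3, xbar = 27/3 = 9, ybar = 15/3 = 5
sum((xi-xbar)(yi-ybar)) = -69
Cov = -69 / 3 = -23

-23.0000


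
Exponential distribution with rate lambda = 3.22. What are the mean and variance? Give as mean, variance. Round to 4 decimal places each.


mean = 1/lam, var = 1/lam^2
mean = 1 / 3.22 = 50/161 ≈ 0.310559
lam^2 = 3.22^2 = 10.3684
var = 1 / 10.3684 ≈ 0.096447

0.3106, 0.0964


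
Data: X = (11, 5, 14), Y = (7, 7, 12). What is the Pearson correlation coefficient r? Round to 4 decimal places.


r = sum((xi-xbar)(yi-ybar)) / sqrt(sum((xi-xbar)^2) * sum((yi-ybar)^2))
n = 3, xbar = 30/3 = 10, ybar = 26/3 ≈ 8.666667
Sxy = sum((xi-xbar)(yi-ybar)) = 20
Sxx = sum((xi-xbar)^2) = 42
Syy = sum((yi-ybar)^2) = 50/3 ≈ 16.666667
sqrt(Sxx*Syy) ≈ 26.457513
r = Sxy / sqrt(Sxx*Syy) = 20 / 26.457513 ≈ 0.755929

0.7559


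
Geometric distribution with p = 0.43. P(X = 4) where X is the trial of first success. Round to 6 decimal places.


P = (1-p)^(k-1) * p
(1-p)^(k-1) = 0.57^3 = 0.185193
P = 0.185193 * 0.43 = 0.07963299

0.079633
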